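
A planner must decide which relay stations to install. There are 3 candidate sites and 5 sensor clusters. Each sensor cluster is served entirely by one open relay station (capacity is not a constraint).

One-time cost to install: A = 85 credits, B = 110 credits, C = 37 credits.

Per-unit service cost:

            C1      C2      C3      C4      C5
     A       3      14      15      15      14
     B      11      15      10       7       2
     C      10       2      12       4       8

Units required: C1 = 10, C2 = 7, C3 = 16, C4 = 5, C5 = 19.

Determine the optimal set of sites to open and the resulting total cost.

For any fixed open set, each sensor cluster goes to its cheapest open site; total = fixed + service.
{B, C}: C1→C 10·10=100, C2→C 2·7=14, C3→B 10·16=160, C4→C 4·5=20, C5→B 2·19=38. Service 332; fixed 147; total 479.
{A, B, C}: C1→A 3·10=30, C2→C 2·7=14, C3→B 10·16=160, C4→C 4·5=20, C5→B 2·19=38. Service 262; fixed 232; total 494.
{C}: service 478 + fixed 37 = 515
(All 7 nonempty subsets were checked; B and C is lowest.)

Open B and C; minimum total cost 479.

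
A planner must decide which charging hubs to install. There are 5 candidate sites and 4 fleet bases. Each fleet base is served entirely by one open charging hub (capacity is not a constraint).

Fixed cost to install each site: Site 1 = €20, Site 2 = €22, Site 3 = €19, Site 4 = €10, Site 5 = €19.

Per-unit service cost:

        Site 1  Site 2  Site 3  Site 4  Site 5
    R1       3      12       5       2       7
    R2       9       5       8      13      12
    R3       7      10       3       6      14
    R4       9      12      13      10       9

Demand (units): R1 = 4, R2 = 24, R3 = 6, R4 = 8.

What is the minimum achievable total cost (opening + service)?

Minimum total cost: 276

For any fixed open set, each fleet base goes to its cheapest open site; total = fixed + service.
{Site 2, Site 4}: R1→Site 4 2·4=8, R2→Site 2 5·24=120, R3→Site 4 6·6=36, R4→Site 4 10·8=80. Service 244; fixed 32; total 276.
{Site 2, Site 3, Site 4}: R1→Site 4 2·4=8, R2→Site 2 5·24=120, R3→Site 3 3·6=18, R4→Site 4 10·8=80. Service 226; fixed 51; total 277.
{Site 1, Site 2, Site 3}: R1→Site 1 3·4=12, R2→Site 2 5·24=120, R3→Site 3 3·6=18, R4→Site 1 9·8=72. Service 222; fixed 61; total 283.
{Site 1, Site 2, Site 3, Site 4, Site 5}: service 218 + fixed 90 = 308
No other subset beats 276.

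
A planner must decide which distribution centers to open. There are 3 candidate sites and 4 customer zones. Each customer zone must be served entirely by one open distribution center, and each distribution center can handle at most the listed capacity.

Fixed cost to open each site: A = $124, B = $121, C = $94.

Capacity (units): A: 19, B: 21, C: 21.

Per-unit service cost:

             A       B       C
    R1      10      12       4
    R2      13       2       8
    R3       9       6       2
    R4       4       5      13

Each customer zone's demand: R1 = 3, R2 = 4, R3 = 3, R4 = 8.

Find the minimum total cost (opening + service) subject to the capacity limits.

Minimum total cost: 223

Open {B}: R1→B 12·3=36, R2→B 2·4=8, R3→B 6·3=18, R4→B 5·8=40.
Loads: B carries 18/21. Service 102; fixed 121; total 223.
Next best feasible plan costs 248.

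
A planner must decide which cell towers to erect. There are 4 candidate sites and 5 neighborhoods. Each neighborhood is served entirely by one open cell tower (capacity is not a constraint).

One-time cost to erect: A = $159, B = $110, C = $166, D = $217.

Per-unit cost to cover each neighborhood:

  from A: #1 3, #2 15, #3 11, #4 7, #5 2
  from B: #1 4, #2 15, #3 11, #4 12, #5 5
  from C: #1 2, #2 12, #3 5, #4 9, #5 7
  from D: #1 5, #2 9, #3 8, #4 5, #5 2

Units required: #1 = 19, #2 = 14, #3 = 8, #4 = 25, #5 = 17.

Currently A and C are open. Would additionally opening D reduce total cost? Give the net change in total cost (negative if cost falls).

Current service cost with {A, C}: 455.
Adding D: each neighborhood re-picks its cheapest; new service cost 363, saving 92.
Extra fixed cost: 217. Net change = 217 − 92 = 125.
(Totals: 780 → 905.)

No — net change +125 (cost rises by 125).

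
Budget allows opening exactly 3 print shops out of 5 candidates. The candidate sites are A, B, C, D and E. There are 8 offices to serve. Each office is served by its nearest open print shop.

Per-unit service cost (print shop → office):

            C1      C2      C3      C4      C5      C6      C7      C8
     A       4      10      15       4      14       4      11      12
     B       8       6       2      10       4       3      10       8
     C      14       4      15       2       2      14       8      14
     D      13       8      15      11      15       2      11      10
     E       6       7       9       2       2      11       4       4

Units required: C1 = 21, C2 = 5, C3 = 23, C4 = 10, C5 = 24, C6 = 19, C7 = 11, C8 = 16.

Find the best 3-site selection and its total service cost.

With exactly 3 open, each office uses its cheapest among the chosen.
{A, B, E}: C1→A 4·21=84, C2→B 6·5=30, C3→B 2·23=46, C4→E 2·10=20, C5→E 2·24=48, C6→B 3·19=57, C7→E 4·11=44, C8→E 4·16=64. Service cost 393.
{B, D, E}: service cost 416
{B, C, E}: service cost 425
Among all 10 size-3 choices, {A, B, E} is lowest.

Choose A, B and E; total service cost 393.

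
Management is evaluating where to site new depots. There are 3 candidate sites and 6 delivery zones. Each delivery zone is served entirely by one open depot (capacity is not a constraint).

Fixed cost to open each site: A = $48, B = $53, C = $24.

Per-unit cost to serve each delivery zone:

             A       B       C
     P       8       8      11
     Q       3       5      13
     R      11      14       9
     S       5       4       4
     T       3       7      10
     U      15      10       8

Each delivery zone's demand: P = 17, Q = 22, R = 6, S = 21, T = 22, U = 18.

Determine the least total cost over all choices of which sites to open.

For any fixed open set, each delivery zone goes to its cheapest open site; total = fixed + service.
{A, C}: P→A 8·17=136, Q→A 3·22=66, R→C 9·6=54, S→C 4·21=84, T→A 3·22=66, U→C 8·18=144. Service 550; fixed 72; total 622.
{A, B, C}: service 550 + fixed 125 = 675
{A, B}: P→A 8·17=136, Q→A 3·22=66, R→A 11·6=66, S→B 4·21=84, T→A 3·22=66, U→B 10·18=180. Service 598; fixed 101; total 699.
{C}: service 975 + fixed 24 = 999
(All 7 nonempty subsets were checked; A and C is lowest.)

Minimum total cost: 622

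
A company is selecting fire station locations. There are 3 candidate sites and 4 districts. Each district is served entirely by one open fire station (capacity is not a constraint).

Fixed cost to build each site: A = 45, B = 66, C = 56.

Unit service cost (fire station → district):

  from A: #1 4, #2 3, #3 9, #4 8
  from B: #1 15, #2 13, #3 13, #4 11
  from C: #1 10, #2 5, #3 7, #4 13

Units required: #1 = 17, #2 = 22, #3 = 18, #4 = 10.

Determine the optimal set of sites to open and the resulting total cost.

For any fixed open set, each district goes to its cheapest open site; total = fixed + service.
{A}: #1→A 4·17=68, #2→A 3·22=66, #3→A 9·18=162, #4→A 8·10=80. Service 376; fixed 45; total 421.
{A, C}: service 340 + fixed 101 = 441
{A, B}: service 376 + fixed 111 = 487
{A, B, C}: service 340 + fixed 167 = 507
No other subset beats 421.

Open A only; minimum total cost 421.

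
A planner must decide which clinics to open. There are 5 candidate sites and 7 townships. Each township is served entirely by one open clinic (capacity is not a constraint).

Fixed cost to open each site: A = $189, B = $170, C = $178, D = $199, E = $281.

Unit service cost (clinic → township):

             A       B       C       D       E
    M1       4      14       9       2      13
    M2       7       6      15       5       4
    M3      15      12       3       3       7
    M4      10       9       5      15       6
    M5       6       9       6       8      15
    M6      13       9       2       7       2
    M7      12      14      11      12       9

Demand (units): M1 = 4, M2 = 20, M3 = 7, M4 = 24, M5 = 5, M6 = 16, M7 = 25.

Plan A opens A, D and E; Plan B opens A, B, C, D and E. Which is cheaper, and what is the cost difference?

Plan A is cheaper by 324.

Plan A: {A, D, E}: M1→D 2·4=8, M2→E 4·20=80, M3→D 3·7=21, M4→E 6·24=144, M5→A 6·5=30, M6→E 2·16=32, M7→E 9·25=225. Service 540; fixed 669; total 1209.
Plan B: {A, B, C, D, E}: M1→D 2·4=8, M2→E 4·20=80, M3→C 3·7=21, M4→C 5·24=120, M5→A 6·5=30, M6→C 2·16=32, M7→E 9·25=225. Service 516; fixed 1017; total 1533.
Difference: |1209 − 1533| = 324.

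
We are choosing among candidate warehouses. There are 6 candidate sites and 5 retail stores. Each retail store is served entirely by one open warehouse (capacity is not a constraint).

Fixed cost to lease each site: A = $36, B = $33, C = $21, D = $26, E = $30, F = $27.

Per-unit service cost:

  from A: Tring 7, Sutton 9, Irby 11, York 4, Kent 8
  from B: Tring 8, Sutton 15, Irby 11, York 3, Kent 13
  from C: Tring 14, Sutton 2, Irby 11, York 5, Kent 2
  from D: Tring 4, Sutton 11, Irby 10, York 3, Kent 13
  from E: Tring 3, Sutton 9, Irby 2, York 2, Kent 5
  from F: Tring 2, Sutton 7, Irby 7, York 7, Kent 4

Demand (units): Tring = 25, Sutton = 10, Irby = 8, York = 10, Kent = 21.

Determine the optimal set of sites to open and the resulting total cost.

Open C and E; minimum total cost 224.

For any fixed open set, each retail store goes to its cheapest open site; total = fixed + service.
{C, E}: Tring→E 3·25=75, Sutton→C 2·10=20, Irby→E 2·8=16, York→E 2·10=20, Kent→C 2·21=42. Service 173; fixed 51; total 224.
{C, E, F}: Tring→F 2·25=50, Sutton→C 2·10=20, Irby→E 2·8=16, York→E 2·10=20, Kent→C 2·21=42. Service 148; fixed 78; total 226.
{C, D, E}: service 173 + fixed 77 = 250
{A, B, C, D, E, F}: service 148 + fixed 173 = 321
No other subset beats 224.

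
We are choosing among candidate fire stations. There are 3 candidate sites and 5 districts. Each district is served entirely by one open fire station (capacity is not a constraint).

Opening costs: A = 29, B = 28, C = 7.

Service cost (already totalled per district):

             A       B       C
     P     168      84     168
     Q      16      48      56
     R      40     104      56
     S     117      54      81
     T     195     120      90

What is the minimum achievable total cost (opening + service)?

For any fixed open set, each district goes to its cheapest open site; total = fixed + service.
{A, B, C}: P→B 84, Q→A 16, R→A 40, S→B 54, T→C 90. Service 284; fixed 64; total 348.
{B, C}: P→B 84, Q→B 48, R→C 56, S→B 54, T→C 90. Service 332; fixed 35; total 367.
{A, B}: service 314 + fixed 57 = 371
{C}: service 451 + fixed 7 = 458
No other subset beats 348.

Minimum total cost: 348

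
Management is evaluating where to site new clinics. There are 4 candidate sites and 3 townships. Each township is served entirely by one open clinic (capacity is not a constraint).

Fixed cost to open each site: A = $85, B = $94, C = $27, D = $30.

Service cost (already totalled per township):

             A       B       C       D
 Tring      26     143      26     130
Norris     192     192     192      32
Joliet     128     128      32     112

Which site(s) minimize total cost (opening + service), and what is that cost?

For any fixed open set, each township goes to its cheapest open site; total = fixed + service.
{C, D}: Tring→C 26, Norris→D 32, Joliet→C 32. Service 90; fixed 57; total 147.
{A, C, D}: service 90 + fixed 142 = 232
{B, C, D}: service 90 + fixed 151 = 241
{A, B, C, D}: service 90 + fixed 236 = 326
(All 15 nonempty subsets were checked; C and D is lowest.)

Open C and D; minimum total cost 147.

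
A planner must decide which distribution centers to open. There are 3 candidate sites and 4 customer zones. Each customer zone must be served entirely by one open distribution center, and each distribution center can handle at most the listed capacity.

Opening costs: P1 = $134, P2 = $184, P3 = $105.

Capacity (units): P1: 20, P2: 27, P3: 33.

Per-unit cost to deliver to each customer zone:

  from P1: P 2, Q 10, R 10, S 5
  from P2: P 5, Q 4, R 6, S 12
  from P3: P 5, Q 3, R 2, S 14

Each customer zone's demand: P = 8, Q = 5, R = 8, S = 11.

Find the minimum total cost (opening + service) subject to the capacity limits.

Open {P3}: P→P3 5·8=40, Q→P3 3·5=15, R→P3 2·8=16, S→P3 14·11=154.
Loads: P3 carries 32/33. Service 225; fixed 105; total 330.
Next best feasible plan costs 341.

Minimum total cost: 330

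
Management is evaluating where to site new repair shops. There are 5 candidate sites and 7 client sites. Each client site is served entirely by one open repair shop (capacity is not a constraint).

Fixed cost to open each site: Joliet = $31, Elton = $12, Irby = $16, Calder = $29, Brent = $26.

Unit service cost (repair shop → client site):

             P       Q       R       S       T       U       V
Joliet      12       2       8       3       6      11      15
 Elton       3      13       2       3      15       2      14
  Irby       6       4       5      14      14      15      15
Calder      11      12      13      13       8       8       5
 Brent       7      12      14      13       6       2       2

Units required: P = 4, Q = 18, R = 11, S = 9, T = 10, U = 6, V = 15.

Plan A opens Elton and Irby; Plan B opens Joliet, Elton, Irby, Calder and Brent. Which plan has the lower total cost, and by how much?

Plan A: {Elton, Irby}: P→Elton 3·4=12, Q→Irby 4·18=72, R→Elton 2·11=22, S→Elton 3·9=27, T→Irby 14·10=140, U→Elton 2·6=12, V→Elton 14·15=210. Service 495; fixed 28; total 523.
Plan B: {Joliet, Elton, Irby, Calder, Brent}: P→Elton 3·4=12, Q→Joliet 2·18=36, R→Elton 2·11=22, S→Joliet 3·9=27, T→Joliet 6·10=60, U→Elton 2·6=12, V→Brent 2·15=30. Service 199; fixed 114; total 313.
Difference: |523 − 313| = 210.

Plan B is cheaper by 210.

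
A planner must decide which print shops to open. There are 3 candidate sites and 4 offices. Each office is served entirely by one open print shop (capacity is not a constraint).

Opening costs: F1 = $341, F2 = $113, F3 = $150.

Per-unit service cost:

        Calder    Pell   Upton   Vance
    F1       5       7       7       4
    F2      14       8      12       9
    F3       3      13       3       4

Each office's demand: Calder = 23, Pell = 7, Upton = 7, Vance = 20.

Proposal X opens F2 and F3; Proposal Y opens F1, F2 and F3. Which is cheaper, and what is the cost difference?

Proposal X: {F2, F3}: Calder→F3 3·23=69, Pell→F2 8·7=56, Upton→F3 3·7=21, Vance→F3 4·20=80. Service 226; fixed 263; total 489.
Proposal Y: {F1, F2, F3}: Calder→F3 3·23=69, Pell→F1 7·7=49, Upton→F3 3·7=21, Vance→F1 4·20=80. Service 219; fixed 604; total 823.
Difference: |489 − 823| = 334.

Proposal X is cheaper by 334.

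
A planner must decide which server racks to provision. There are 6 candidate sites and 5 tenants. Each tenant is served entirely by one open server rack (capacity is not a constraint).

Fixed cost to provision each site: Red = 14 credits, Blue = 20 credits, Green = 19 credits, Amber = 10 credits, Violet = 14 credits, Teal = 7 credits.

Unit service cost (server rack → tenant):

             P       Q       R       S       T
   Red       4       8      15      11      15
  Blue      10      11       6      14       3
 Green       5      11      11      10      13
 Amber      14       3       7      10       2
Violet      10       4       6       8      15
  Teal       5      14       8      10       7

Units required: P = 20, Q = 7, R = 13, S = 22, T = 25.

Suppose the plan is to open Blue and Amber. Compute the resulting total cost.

Each tenant is assigned to its cheapest site among the open ones.
{Blue, Amber}: P→Blue 10·20=200, Q→Amber 3·7=21, R→Blue 6·13=78, S→Amber 10·22=220, T→Amber 2·25=50. Service 569; fixed 30; total 599.

Total cost: 599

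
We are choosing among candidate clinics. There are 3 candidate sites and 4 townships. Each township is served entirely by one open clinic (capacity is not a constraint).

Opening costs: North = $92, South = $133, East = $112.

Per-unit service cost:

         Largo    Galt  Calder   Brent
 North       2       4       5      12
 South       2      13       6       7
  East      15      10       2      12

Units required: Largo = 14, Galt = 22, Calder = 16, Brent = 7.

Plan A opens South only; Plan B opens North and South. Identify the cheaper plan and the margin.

Plan B is cheaper by 122.

Plan A: {South}: Largo→South 2·14=28, Galt→South 13·22=286, Calder→South 6·16=96, Brent→South 7·7=49. Service 459; fixed 133; total 592.
Plan B: {North, South}: Largo→North 2·14=28, Galt→North 4·22=88, Calder→North 5·16=80, Brent→South 7·7=49. Service 245; fixed 225; total 470.
Difference: |592 − 470| = 122.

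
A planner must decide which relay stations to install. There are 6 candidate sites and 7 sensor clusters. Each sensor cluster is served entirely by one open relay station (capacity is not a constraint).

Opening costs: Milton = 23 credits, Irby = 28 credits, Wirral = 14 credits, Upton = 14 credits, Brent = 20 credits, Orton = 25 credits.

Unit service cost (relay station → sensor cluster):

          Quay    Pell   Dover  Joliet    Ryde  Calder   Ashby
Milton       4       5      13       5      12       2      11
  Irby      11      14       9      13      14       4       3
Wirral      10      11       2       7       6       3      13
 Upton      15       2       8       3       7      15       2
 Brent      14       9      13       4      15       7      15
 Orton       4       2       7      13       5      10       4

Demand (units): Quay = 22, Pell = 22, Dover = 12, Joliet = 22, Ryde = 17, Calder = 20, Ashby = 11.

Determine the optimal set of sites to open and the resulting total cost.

For any fixed open set, each sensor cluster goes to its cheapest open site; total = fixed + service.
{Milton, Wirral, Upton}: Quay→Milton 4·22=88, Pell→Upton 2·22=44, Dover→Wirral 2·12=24, Joliet→Upton 3·22=66, Ryde→Wirral 6·17=102, Calder→Milton 2·20=40, Ashby→Upton 2·11=22. Service 386; fixed 51; total 437.
{Wirral, Upton, Orton}: Quay→Orton 4·22=88, Pell→Upton 2·22=44, Dover→Wirral 2·12=24, Joliet→Upton 3·22=66, Ryde→Orton 5·17=85, Calder→Wirral 3·20=60, Ashby→Upton 2·11=22. Service 389; fixed 53; total 442.
{Milton, Wirral, Upton, Orton}: service 369 + fixed 76 = 445
{Milton, Irby, Wirral, Upton, Brent, Orton}: service 369 + fixed 124 = 493
No other subset beats 437.

Open Milton, Wirral and Upton; minimum total cost 437.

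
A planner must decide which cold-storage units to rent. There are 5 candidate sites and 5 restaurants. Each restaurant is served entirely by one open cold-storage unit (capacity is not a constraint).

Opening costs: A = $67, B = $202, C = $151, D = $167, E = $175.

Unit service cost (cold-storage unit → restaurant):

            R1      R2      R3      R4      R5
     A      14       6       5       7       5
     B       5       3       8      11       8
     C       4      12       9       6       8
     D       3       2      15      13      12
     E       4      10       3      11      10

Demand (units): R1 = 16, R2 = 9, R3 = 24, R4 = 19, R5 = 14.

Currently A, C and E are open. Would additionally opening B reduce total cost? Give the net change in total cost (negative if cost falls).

No — net change +175 (cost rises by 175).

Current service cost with {A, C, E}: 374.
Adding B: each restaurant re-picks its cheapest; new service cost 347, saving 27.
Extra fixed cost: 202. Net change = 202 − 27 = 175.
(Totals: 767 → 942.)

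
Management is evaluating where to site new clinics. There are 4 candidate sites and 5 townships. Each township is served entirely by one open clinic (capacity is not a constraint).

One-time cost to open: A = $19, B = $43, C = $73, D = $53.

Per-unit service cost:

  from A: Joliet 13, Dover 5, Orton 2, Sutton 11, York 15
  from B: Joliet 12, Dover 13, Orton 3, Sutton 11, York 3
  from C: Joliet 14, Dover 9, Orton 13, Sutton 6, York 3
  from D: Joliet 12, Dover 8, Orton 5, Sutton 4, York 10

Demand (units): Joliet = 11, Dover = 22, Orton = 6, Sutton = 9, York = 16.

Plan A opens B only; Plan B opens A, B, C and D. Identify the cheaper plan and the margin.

Plan A: {B}: Joliet→B 12·11=132, Dover→B 13·22=286, Orton→B 3·6=18, Sutton→B 11·9=99, York→B 3·16=48. Service 583; fixed 43; total 626.
Plan B: {A, B, C, D}: Joliet→B 12·11=132, Dover→A 5·22=110, Orton→A 2·6=12, Sutton→D 4·9=36, York→B 3·16=48. Service 338; fixed 188; total 526.
Difference: |626 − 526| = 100.

Plan B is cheaper by 100.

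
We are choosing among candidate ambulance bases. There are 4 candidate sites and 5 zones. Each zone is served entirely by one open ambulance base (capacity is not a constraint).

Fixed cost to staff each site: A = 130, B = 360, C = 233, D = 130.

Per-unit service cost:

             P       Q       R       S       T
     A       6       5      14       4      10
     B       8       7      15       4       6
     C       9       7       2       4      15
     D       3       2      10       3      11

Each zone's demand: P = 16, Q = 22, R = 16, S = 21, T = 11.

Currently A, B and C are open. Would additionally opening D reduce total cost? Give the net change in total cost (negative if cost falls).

Current service cost with {A, B, C}: 388.
Adding D: each zone re-picks its cheapest; new service cost 253, saving 135.
Extra fixed cost: 130. Net change = 130 − 135 = -5.
(Totals: 1111 → 1106.)

Yes — net change −5 (cost falls by 5).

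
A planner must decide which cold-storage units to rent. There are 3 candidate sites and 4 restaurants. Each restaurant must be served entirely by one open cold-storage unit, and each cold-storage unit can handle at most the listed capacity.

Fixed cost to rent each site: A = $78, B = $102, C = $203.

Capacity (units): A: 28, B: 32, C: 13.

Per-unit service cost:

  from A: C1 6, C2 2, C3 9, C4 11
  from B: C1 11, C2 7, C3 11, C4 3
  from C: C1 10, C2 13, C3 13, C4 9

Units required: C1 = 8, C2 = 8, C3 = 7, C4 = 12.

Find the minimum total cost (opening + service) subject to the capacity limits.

Minimum total cost: 343

Open {A, B}: C1→A 6·8=48, C2→A 2·8=16, C3→A 9·7=63, C4→B 3·12=36.
Loads: A carries 23/28, B carries 12/32. Service 163; fixed 180; total 343.
Next best feasible plan costs 357.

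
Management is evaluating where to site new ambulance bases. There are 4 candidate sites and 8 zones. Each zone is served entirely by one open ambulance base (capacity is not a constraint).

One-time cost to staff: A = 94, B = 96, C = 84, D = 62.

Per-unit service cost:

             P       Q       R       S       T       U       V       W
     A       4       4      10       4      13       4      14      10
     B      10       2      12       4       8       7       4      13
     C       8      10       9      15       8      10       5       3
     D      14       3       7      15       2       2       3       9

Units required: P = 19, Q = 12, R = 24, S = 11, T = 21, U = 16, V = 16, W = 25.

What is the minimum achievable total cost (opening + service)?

For any fixed open set, each zone goes to its cheapest open site; total = fixed + service.
{A, C, D}: P→A 4·19=76, Q→D 3·12=36, R→D 7·24=168, S→A 4·11=44, T→D 2·21=42, U→D 2·16=32, V→D 3·16=48, W→C 3·25=75. Service 521; fixed 240; total 761.
{A, D}: P→A 4·19=76, Q→D 3·12=36, R→D 7·24=168, S→A 4·11=44, T→D 2·21=42, U→D 2·16=32, V→D 3·16=48, W→D 9·25=225. Service 671; fixed 156; total 827.
{B, C, D}: service 585 + fixed 242 = 827
{A, B, C, D}: P→A 4·19=76, Q→B 2·12=24, R→D 7·24=168, S→A 4·11=44, T→D 2·21=42, U→D 2·16=32, V→D 3·16=48, W→C 3·25=75. Service 509; fixed 336; total 845.
(All 15 nonempty subsets were checked; A, C and D is lowest.)

Minimum total cost: 761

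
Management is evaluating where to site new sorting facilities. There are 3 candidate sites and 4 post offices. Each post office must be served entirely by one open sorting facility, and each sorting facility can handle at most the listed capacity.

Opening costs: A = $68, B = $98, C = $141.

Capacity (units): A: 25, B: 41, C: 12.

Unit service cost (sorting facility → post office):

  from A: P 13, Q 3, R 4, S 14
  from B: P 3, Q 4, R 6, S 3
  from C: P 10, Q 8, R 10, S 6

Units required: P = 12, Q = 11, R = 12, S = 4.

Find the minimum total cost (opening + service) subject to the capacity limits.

Open {B}: P→B 3·12=36, Q→B 4·11=44, R→B 6·12=72, S→B 3·4=12.
Loads: B carries 39/41. Service 164; fixed 98; total 262.
Next best feasible plan costs 295.

Minimum total cost: 262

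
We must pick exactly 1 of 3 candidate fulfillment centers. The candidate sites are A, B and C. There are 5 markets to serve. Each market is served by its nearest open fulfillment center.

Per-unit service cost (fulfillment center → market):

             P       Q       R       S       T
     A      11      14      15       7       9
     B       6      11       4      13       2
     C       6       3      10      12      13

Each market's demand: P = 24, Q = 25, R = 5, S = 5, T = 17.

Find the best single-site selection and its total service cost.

Choose B only; total service cost 538.

With exactly 1 open, each market uses its cheapest among the chosen.
{B}: P→B 6·24=144, Q→B 11·25=275, R→B 4·5=20, S→B 13·5=65, T→B 2·17=34. Service cost 538.
{C}: service cost 550
{A}: service cost 877
Among all 3 size-1 choices, {B} is lowest.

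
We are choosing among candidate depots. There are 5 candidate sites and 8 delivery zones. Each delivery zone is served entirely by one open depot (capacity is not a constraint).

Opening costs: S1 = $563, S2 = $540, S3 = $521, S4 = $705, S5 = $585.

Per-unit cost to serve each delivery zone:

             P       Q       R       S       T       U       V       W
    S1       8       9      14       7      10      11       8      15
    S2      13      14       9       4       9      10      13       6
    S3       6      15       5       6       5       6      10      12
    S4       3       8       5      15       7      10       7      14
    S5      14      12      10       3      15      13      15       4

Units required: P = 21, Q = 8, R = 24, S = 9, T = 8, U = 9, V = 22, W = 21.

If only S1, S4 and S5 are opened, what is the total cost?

Each delivery zone is assigned to its cheapest site among the open ones.
{S1, S4, S5}: P→S4 3·21=63, Q→S4 8·8=64, R→S4 5·24=120, S→S5 3·9=27, T→S4 7·8=56, U→S4 10·9=90, V→S4 7·22=154, W→S5 4·21=84. Service 658; fixed 1853; total 2511.

Total cost: 2511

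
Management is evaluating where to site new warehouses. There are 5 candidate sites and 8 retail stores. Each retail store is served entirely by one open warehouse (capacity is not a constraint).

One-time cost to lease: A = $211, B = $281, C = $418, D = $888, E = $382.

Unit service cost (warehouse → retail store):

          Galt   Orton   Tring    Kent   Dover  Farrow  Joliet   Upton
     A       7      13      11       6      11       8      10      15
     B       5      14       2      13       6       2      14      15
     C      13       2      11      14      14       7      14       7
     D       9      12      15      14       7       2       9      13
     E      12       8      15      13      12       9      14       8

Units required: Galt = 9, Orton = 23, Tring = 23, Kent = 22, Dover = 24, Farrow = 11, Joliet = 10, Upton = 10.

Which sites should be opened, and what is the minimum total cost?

For any fixed open set, each retail store goes to its cheapest open site; total = fixed + service.
{A, B}: Galt→B 5·9=45, Orton→A 13·23=299, Tring→B 2·23=46, Kent→A 6·22=132, Dover→B 6·24=144, Farrow→B 2·11=22, Joliet→A 10·10=100, Upton→A 15·10=150. Service 938; fixed 492; total 1430.
{B}: service 1155 + fixed 281 = 1436
{B, C}: service 799 + fixed 699 = 1498
{A, B, C, D, E}: Galt→B 5·9=45, Orton→C 2·23=46, Tring→B 2·23=46, Kent→A 6·22=132, Dover→B 6·24=144, Farrow→B 2·11=22, Joliet→D 9·10=90, Upton→C 7·10=70. Service 595; fixed 2180; total 2775.
No other subset beats 1430.

Open A and B; minimum total cost 1430.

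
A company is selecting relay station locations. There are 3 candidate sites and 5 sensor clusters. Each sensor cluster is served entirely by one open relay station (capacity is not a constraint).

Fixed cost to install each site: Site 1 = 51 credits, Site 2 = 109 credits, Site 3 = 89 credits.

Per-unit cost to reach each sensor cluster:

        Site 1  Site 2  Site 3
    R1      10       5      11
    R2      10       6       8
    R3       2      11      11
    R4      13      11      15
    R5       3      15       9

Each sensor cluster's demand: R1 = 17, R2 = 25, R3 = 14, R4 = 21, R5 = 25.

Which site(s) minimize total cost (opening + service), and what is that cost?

For any fixed open set, each sensor cluster goes to its cheapest open site; total = fixed + service.
{Site 1, Site 2}: R1→Site 2 5·17=85, R2→Site 2 6·25=150, R3→Site 1 2·14=28, R4→Site 2 11·21=231, R5→Site 1 3·25=75. Service 569; fixed 160; total 729.
{Site 1, Site 2, Site 3}: service 569 + fixed 249 = 818
{Site 1}: service 796 + fixed 51 = 847
No other subset beats 729.

Open Site 1 and Site 2; minimum total cost 729.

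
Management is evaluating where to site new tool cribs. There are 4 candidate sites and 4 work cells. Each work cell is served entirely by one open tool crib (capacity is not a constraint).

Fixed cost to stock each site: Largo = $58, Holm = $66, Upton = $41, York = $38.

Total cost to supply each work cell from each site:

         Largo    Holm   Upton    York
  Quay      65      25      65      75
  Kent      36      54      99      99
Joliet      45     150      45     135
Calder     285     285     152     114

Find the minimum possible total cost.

For any fixed open set, each work cell goes to its cheapest open site; total = fixed + service.
{Largo, York}: Quay→Largo 65, Kent→Largo 36, Joliet→Largo 45, Calder→York 114. Service 260; fixed 96; total 356.
{Largo, Holm, York}: service 220 + fixed 162 = 382
{Holm, Upton}: service 276 + fixed 107 = 383
{Largo, Holm, Upton, York}: service 220 + fixed 203 = 423
No other subset beats 356.

Minimum total cost: 356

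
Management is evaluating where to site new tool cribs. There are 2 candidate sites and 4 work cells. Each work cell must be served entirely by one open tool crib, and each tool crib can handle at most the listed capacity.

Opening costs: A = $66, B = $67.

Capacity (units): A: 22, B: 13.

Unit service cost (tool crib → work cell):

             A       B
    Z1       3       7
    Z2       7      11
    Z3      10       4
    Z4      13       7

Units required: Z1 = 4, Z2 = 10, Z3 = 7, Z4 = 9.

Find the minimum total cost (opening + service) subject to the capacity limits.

Open {A, B}: Z1→A 3·4=12, Z2→A 7·10=70, Z3→A 10·7=70, Z4→B 7·9=63.
Loads: A carries 21/22, B carries 9/13. Service 215; fixed 133; total 348.
Next best feasible plan costs 364.

Minimum total cost: 348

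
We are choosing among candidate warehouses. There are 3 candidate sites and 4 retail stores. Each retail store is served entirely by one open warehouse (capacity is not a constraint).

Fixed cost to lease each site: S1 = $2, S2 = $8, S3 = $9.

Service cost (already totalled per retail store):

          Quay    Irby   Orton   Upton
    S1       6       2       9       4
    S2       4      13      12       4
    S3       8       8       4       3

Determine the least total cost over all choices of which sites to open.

For any fixed open set, each retail store goes to its cheapest open site; total = fixed + service.
{S1}: Quay→S1 6, Irby→S1 2, Orton→S1 9, Upton→S1 4. Service 21; fixed 2; total 23.
{S1, S3}: service 15 + fixed 11 = 26
{S1, S2}: service 19 + fixed 10 = 29
{S1, S2, S3}: Quay→S2 4, Irby→S1 2, Orton→S3 4, Upton→S3 3. Service 13; fixed 19; total 32.
No other subset beats 23.

Minimum total cost: 23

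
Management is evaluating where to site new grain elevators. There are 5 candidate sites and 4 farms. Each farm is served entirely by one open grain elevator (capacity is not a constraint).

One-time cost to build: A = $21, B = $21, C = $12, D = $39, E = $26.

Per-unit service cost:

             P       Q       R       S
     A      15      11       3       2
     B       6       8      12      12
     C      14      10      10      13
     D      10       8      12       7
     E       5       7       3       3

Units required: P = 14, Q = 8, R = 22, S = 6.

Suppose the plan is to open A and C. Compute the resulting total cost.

Total cost: 387

Each farm is assigned to its cheapest site among the open ones.
{A, C}: P→C 14·14=196, Q→C 10·8=80, R→A 3·22=66, S→A 2·6=12. Service 354; fixed 33; total 387.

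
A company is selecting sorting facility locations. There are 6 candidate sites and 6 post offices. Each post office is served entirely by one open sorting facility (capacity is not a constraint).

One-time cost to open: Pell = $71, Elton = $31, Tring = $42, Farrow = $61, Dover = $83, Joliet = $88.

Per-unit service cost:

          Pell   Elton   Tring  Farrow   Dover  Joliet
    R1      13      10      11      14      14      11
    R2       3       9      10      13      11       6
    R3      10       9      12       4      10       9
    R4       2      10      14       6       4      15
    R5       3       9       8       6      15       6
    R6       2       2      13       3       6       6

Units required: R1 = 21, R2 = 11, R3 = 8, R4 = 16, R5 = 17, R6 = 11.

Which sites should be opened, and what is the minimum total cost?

Open Pell and Elton; minimum total cost 522.

For any fixed open set, each post office goes to its cheapest open site; total = fixed + service.
{Pell, Elton}: R1→Elton 10·21=210, R2→Pell 3·11=33, R3→Elton 9·8=72, R4→Pell 2·16=32, R5→Pell 3·17=51, R6→Pell 2·11=22. Service 420; fixed 102; total 522.
{Pell, Elton, Farrow}: R1→Elton 10·21=210, R2→Pell 3·11=33, R3→Farrow 4·8=32, R4→Pell 2·16=32, R5→Pell 3·17=51, R6→Pell 2·11=22. Service 380; fixed 163; total 543.
{Pell}: service 491 + fixed 71 = 562
{Pell, Elton, Tring, Farrow, Dover, Joliet}: R1→Elton 10·21=210, R2→Pell 3·11=33, R3→Farrow 4·8=32, R4→Pell 2·16=32, R5→Pell 3·17=51, R6→Pell 2·11=22. Service 380; fixed 376; total 756.
No other subset beats 522.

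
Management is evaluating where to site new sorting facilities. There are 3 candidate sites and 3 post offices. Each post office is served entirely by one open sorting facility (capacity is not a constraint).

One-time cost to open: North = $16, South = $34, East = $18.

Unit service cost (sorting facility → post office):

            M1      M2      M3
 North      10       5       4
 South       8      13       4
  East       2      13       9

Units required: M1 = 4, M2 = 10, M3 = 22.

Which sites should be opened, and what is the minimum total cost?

For any fixed open set, each post office goes to its cheapest open site; total = fixed + service.
{North, East}: M1→East 2·4=8, M2→North 5·10=50, M3→North 4·22=88. Service 146; fixed 34; total 180.
{North}: M1→North 10·4=40, M2→North 5·10=50, M3→North 4·22=88. Service 178; fixed 16; total 194.
{North, South, East}: service 146 + fixed 68 = 214
No other subset beats 180.

Open North and East; minimum total cost 180.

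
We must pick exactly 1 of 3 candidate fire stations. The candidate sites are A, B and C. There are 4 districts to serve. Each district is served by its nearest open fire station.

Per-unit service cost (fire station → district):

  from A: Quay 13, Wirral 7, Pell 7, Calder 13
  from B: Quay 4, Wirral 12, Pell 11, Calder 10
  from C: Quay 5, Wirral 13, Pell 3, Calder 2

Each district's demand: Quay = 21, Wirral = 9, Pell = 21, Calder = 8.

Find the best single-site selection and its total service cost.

With exactly 1 open, each district uses its cheapest among the chosen.
{C}: Quay→C 5·21=105, Wirral→C 13·9=117, Pell→C 3·21=63, Calder→C 2·8=16. Service cost 301.
{B}: service cost 503
{A}: service cost 587
Among all 3 size-1 choices, {C} is lowest.

Choose C only; total service cost 301.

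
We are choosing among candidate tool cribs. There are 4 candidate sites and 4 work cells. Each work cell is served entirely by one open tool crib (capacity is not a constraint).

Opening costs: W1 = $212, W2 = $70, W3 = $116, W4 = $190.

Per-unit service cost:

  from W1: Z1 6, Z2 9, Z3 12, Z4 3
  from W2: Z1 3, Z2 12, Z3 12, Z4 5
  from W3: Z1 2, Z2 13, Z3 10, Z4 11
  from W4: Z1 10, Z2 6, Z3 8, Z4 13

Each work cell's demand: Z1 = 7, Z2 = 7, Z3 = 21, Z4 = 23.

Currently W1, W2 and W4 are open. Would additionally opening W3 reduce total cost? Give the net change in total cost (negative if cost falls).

Current service cost with {W1, W2, W4}: 300.
Adding W3: each work cell re-picks its cheapest; new service cost 293, saving 7.
Extra fixed cost: 116. Net change = 116 − 7 = 109.
(Totals: 772 → 881.)

No — net change +109 (cost rises by 109).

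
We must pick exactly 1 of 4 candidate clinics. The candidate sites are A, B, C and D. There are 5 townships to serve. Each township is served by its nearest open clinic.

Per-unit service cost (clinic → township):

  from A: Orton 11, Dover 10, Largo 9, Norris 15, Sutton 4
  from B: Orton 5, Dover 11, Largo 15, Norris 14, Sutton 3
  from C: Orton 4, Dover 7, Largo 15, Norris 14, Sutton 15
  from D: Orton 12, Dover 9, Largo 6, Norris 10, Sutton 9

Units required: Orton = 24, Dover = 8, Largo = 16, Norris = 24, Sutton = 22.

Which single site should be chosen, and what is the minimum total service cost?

With exactly 1 open, each township uses its cheapest among the chosen.
{B}: Orton→B 5·24=120, Dover→B 11·8=88, Largo→B 15·16=240, Norris→B 14·24=336, Sutton→B 3·22=66. Service cost 850.
{D}: service cost 894
{A}: service cost 936
Among all 4 size-1 choices, {B} is lowest.

Choose B only; total service cost 850.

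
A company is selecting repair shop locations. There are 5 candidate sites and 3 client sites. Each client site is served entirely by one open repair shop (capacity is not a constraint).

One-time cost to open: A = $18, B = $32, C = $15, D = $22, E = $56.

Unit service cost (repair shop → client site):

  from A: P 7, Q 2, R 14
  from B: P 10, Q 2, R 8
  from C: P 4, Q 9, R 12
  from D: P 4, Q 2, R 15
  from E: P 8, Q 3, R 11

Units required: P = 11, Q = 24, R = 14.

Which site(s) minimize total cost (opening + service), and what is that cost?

For any fixed open set, each client site goes to its cheapest open site; total = fixed + service.
{B, C}: P→C 4·11=44, Q→B 2·24=48, R→B 8·14=112. Service 204; fixed 47; total 251.
{B, D}: P→D 4·11=44, Q→B 2·24=48, R→B 8·14=112. Service 204; fixed 54; total 258.
{A, B, C}: service 204 + fixed 65 = 269
{A, B, C, D, E}: P→C 4·11=44, Q→A 2·24=48, R→B 8·14=112. Service 204; fixed 143; total 347.
No other subset beats 251.

Open B and C; minimum total cost 251.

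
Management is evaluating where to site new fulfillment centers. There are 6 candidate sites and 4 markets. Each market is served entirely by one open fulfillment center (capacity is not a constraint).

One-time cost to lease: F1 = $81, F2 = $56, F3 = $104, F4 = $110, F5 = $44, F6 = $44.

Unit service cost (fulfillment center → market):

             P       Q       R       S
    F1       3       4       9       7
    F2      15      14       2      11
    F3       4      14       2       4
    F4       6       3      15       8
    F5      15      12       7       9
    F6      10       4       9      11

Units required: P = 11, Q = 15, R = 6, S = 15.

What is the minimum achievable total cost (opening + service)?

For any fixed open set, each market goes to its cheapest open site; total = fixed + service.
{F3, F6}: P→F3 4·11=44, Q→F6 4·15=60, R→F3 2·6=12, S→F3 4·15=60. Service 176; fixed 148; total 324.
{F1}: P→F1 3·11=33, Q→F1 4·15=60, R→F1 9·6=54, S→F1 7·15=105. Service 252; fixed 81; total 333.
{F1, F2}: service 210 + fixed 137 = 347
{F1, F2, F3, F4, F5, F6}: service 150 + fixed 439 = 589
No other subset beats 324.

Minimum total cost: 324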